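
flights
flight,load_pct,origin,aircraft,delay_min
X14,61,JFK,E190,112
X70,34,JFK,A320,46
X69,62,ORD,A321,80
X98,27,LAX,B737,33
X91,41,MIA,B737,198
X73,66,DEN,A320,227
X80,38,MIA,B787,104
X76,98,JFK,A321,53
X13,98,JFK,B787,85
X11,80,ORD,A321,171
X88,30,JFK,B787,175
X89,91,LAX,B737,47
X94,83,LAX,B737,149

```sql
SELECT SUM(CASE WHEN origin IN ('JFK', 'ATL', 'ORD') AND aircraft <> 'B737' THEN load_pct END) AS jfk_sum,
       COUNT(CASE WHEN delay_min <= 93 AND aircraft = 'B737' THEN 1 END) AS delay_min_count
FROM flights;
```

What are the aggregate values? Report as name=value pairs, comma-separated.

[jfk_sum: origin IN ('JFK', 'ATL', 'ORD') AND aircraft <> 'B737']
flight=X14: ✓ → 61
flight=X70: ✓ → 34
flight=X69: ✓ → 62
flight=X98: ✗
flight=X91: ✗
flight=X73: ✗
flight=X80: ✗
flight=X76: ✓ → 98
flight=X13: ✓ → 98
flight=X11: ✓ → 80
flight=X88: ✓ → 30
flight=X89: ✗
flight=X94: ✗
jfk_sum = 61 + 34 + 62 + 98 + 98 + 80 + 30 = 463
—
[delay_min_count: delay_min <= 93 AND aircraft = 'B737']
flight=X14: ✗
flight=X70: ✗
flight=X69: ✗
flight=X98: ✓ → 1
flight=X91: ✗
flight=X73: ✗
flight=X80: ✗
flight=X76: ✗
flight=X13: ✗
flight=X11: ✗
flight=X88: ✗
flight=X89: ✓ → 1
flight=X94: ✗
delay_min_count = COUNT(1, 1) = 2

jfk_sum=463, delay_min_count=2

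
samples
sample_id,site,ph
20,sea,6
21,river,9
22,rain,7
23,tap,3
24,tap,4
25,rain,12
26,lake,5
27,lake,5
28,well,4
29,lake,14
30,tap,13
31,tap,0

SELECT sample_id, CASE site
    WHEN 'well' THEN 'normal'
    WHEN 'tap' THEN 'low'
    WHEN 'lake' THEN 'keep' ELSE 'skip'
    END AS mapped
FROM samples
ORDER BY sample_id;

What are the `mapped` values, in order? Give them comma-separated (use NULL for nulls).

sample_id=20: ELSE → skip
sample_id=21: ELSE → skip
sample_id=22: ELSE → skip
sample_id=23: site='tap' → low
sample_id=24: site='tap' → low
sample_id=25: ELSE → skip
sample_id=26: site='lake' → keep
sample_id=27: site='lake' → keep
sample_id=28: site='well' → normal
sample_id=29: site='lake' → keep
sample_id=30: site='tap' → low
sample_id=31: site='tap' → low

skip, skip, skip, low, low, skip, keep, keep, normal, keep, low, low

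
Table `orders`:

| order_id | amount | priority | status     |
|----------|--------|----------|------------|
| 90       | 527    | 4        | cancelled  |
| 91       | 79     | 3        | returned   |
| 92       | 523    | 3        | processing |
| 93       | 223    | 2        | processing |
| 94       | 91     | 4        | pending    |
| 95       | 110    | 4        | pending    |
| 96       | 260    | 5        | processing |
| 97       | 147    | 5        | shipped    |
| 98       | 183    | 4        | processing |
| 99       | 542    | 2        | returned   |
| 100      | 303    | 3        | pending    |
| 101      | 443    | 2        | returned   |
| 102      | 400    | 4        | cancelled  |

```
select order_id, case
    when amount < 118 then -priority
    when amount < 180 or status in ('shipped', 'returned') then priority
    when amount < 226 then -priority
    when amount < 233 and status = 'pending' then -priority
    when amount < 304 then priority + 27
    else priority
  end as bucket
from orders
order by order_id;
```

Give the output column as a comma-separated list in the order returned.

order_id=90: ELSE → 4
order_id=91: amount < 118 → -3
order_id=92: ELSE → 3
order_id=93: amount < 226 → -2
order_id=94: amount < 118 → -4
order_id=95: amount < 118 → -4
order_id=96: amount < 304 → 32
order_id=97: amount < 180 or status in ('shipped', 'returned') → 5
order_id=98: amount < 226 → -4
order_id=99: amount < 180 or status in ('shipped', 'returned') → 2
order_id=100: amount < 304 → 30
order_id=101: amount < 180 or status in ('shipped', 'returned') → 2
order_id=102: ELSE → 4

4, -3, 3, -2, -4, -4, 32, 5, -4, 2, 30, 2, 4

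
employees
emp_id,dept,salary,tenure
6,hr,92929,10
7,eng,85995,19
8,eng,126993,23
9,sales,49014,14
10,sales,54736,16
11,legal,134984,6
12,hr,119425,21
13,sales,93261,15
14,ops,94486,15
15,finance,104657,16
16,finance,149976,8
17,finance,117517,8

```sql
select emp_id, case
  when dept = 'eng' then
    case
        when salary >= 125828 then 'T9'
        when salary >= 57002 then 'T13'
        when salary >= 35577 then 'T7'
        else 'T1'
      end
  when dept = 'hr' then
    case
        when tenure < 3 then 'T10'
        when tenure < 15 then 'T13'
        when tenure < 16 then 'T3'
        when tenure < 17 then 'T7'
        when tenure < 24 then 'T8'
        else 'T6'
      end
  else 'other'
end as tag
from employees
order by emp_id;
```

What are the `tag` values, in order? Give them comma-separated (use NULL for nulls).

T13, T13, T9, other, other, other, T8, other, other, other, other, other

emp_id=6: dept='hr' → inner[tenure < 15] → T13
emp_id=7: dept='eng' → inner[salary >= 57002] → T13
emp_id=8: dept='eng' → inner[salary >= 125828] → T9
emp_id=9: dept='sales' → outer ELSE → other
emp_id=10: dept='sales' → outer ELSE → other
emp_id=11: dept='legal' → outer ELSE → other
emp_id=12: dept='hr' → inner[tenure < 24] → T8
emp_id=13: dept='sales' → outer ELSE → other
emp_id=14: dept='ops' → outer ELSE → other
emp_id=15: dept='finance' → outer ELSE → other
emp_id=16: dept='finance' → outer ELSE → other
emp_id=17: dept='finance' → outer ELSE → other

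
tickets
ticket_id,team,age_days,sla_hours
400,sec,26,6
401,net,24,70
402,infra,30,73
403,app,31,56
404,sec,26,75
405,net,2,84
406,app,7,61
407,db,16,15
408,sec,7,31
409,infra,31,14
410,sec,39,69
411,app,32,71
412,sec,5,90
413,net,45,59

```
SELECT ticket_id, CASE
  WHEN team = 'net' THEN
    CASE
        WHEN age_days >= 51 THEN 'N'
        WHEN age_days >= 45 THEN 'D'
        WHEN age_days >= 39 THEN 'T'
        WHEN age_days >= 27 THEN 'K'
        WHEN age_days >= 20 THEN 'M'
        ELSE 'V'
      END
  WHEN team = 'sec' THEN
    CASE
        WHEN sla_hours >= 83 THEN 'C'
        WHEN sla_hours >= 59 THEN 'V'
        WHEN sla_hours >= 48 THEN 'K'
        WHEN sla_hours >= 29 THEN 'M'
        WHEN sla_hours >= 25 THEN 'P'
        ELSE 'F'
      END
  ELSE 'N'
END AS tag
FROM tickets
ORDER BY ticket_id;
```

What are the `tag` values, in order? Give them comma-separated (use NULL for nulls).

F, M, N, N, V, V, N, N, M, N, V, N, C, D

ticket_id=400: team='sec' → inner[ELSE] → F
ticket_id=401: team='net' → inner[age_days >= 20] → M
ticket_id=402: team='infra' → outer ELSE → N
ticket_id=403: team='app' → outer ELSE → N
ticket_id=404: team='sec' → inner[sla_hours >= 59] → V
ticket_id=405: team='net' → inner[ELSE] → V
ticket_id=406: team='app' → outer ELSE → N
ticket_id=407: team='db' → outer ELSE → N
ticket_id=408: team='sec' → inner[sla_hours >= 29] → M
ticket_id=409: team='infra' → outer ELSE → N
ticket_id=410: team='sec' → inner[sla_hours >= 59] → V
ticket_id=411: team='app' → outer ELSE → N
ticket_id=412: team='sec' → inner[sla_hours >= 83] → C
ticket_id=413: team='net' → inner[age_days >= 45] → D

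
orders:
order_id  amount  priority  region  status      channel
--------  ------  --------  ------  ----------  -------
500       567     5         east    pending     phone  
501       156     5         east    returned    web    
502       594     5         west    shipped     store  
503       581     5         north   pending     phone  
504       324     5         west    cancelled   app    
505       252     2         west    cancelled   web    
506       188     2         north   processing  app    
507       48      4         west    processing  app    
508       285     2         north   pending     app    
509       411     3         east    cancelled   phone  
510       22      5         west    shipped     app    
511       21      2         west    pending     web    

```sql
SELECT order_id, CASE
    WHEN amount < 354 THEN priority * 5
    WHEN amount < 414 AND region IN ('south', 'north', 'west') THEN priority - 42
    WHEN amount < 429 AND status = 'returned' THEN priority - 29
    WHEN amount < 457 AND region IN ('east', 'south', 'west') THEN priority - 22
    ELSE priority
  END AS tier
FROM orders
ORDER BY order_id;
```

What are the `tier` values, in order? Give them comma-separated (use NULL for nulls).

order_id=500: ELSE → 5
order_id=501: amount < 354 → 25
order_id=502: ELSE → 5
order_id=503: ELSE → 5
order_id=504: amount < 354 → 25
order_id=505: amount < 354 → 10
order_id=506: amount < 354 → 10
order_id=507: amount < 354 → 20
order_id=508: amount < 354 → 10
order_id=509: amount < 457 AND region IN ('east', 'south', 'west') → -19
order_id=510: amount < 354 → 25
order_id=511: amount < 354 → 10

5, 25, 5, 5, 25, 10, 10, 20, 10, -19, 25, 10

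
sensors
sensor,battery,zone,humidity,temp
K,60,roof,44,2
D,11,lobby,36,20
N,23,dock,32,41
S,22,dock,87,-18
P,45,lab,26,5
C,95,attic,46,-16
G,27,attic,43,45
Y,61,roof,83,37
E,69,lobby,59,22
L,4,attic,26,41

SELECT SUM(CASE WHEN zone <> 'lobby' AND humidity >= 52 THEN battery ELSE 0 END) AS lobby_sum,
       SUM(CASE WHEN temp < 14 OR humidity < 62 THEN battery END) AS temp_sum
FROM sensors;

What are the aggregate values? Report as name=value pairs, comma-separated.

[lobby_sum: zone <> 'lobby' AND humidity >= 52]
sensor=K: ✗
sensor=D: ✗
sensor=N: ✗
sensor=S: ✓ → 22
sensor=P: ✗
sensor=C: ✗
sensor=G: ✗
sensor=Y: ✓ → 61
sensor=E: ✗
sensor=L: ✗
lobby_sum = 22 + 61 = 83
—
[temp_sum: temp < 14 OR humidity < 62]
sensor=K: ✓ → 60
sensor=D: ✓ → 11
sensor=N: ✓ → 23
sensor=S: ✓ → 22
sensor=P: ✓ → 45
sensor=C: ✓ → 95
sensor=G: ✓ → 27
sensor=Y: ✗
sensor=E: ✓ → 69
sensor=L: ✓ → 4
temp_sum = 60 + 11 + 23 + 22 + 45 + 95 + 27 + 69 + 4 = 356

lobby_sum=83, temp_sum=356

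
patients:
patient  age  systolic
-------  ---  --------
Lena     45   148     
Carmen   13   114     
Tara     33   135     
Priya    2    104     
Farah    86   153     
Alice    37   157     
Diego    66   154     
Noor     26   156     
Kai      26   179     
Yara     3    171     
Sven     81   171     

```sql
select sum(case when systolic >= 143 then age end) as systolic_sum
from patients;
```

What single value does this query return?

370

patient=Lena: ✓ → 45
patient=Carmen: ✗
patient=Tara: ✗
patient=Priya: ✗
patient=Farah: ✓ → 86
patient=Alice: ✓ → 37
patient=Diego: ✓ → 66
patient=Noor: ✓ → 26
patient=Kai: ✓ → 26
patient=Yara: ✓ → 3
patient=Sven: ✓ → 81
systolic_sum = 45 + 86 + 37 + 66 + 26 + 26 + 3 + 81 = 370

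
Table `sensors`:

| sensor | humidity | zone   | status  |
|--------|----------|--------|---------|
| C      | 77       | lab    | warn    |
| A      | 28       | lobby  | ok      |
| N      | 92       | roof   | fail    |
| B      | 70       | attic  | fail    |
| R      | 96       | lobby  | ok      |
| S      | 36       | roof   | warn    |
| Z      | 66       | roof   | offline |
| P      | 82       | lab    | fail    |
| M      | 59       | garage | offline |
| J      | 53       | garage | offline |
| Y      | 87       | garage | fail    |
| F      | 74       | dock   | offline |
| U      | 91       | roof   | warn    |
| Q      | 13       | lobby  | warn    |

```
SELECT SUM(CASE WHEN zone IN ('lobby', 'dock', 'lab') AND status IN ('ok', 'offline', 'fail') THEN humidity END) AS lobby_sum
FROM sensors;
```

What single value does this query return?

sensor=C: ✗
sensor=A: ✓ → 28
sensor=N: ✗
sensor=B: ✗
sensor=R: ✓ → 96
sensor=S: ✗
sensor=Z: ✗
sensor=P: ✓ → 82
sensor=M: ✗
sensor=J: ✗
sensor=Y: ✗
sensor=F: ✓ → 74
sensor=U: ✗
sensor=Q: ✗
lobby_sum = 28 + 96 + 82 + 74 = 280

280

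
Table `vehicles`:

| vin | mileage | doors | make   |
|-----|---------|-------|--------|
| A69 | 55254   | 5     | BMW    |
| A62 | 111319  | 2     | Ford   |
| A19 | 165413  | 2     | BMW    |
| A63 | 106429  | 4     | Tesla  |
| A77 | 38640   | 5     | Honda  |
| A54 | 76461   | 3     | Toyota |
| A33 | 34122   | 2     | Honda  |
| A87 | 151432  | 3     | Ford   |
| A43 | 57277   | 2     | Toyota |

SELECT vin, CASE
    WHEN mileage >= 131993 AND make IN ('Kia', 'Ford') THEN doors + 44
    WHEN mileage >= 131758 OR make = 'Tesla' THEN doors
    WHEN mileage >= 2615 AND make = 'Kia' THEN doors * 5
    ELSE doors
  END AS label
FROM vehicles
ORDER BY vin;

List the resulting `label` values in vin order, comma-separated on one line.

2, 2, 2, 3, 2, 4, 5, 5, 47

vin=A19: mileage >= 131758 OR make = 'Tesla' → 2
vin=A33: ELSE → 2
vin=A43: ELSE → 2
vin=A54: ELSE → 3
vin=A62: ELSE → 2
vin=A63: mileage >= 131758 OR make = 'Tesla' → 4
vin=A69: ELSE → 5
vin=A77: ELSE → 5
vin=A87: mileage >= 131993 AND make IN ('Kia', 'Ford') → 47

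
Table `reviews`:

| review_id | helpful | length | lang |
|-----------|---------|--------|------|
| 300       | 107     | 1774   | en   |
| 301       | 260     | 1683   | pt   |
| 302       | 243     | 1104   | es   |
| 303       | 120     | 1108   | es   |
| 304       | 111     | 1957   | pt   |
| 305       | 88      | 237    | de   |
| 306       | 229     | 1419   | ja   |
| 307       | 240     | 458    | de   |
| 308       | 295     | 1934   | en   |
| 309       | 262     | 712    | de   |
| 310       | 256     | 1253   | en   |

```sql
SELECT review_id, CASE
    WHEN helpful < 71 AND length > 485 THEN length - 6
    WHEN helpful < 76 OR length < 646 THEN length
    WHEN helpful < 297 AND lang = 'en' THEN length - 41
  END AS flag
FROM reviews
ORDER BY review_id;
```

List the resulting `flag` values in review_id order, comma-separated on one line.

1733, NULL, NULL, NULL, NULL, 237, NULL, 458, 1893, NULL, 1212

review_id=300: helpful < 297 AND lang = 'en' → 1733
review_id=301: (no match → NULL) → NULL
review_id=302: (no match → NULL) → NULL
review_id=303: (no match → NULL) → NULL
review_id=304: (no match → NULL) → NULL
review_id=305: helpful < 76 OR length < 646 → 237
review_id=306: (no match → NULL) → NULL
review_id=307: helpful < 76 OR length < 646 → 458
review_id=308: helpful < 297 AND lang = 'en' → 1893
review_id=309: (no match → NULL) → NULL
review_id=310: helpful < 297 AND lang = 'en' → 1212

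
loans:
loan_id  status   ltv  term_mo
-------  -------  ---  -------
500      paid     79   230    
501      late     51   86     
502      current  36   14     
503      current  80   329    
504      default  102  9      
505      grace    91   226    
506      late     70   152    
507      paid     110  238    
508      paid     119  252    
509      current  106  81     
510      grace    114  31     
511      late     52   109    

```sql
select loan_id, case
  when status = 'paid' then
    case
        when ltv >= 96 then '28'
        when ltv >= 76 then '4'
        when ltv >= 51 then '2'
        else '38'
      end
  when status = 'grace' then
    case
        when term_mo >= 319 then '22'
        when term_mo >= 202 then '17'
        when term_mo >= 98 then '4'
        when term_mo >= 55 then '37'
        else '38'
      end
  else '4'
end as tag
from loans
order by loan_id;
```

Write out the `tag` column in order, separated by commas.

4, 4, 4, 4, 4, 17, 4, 28, 28, 4, 38, 4

loan_id=500: status='paid' → inner[ltv >= 76] → 4
loan_id=501: status='late' → outer ELSE → 4
loan_id=502: status='current' → outer ELSE → 4
loan_id=503: status='current' → outer ELSE → 4
loan_id=504: status='default' → outer ELSE → 4
loan_id=505: status='grace' → inner[term_mo >= 202] → 17
loan_id=506: status='late' → outer ELSE → 4
loan_id=507: status='paid' → inner[ltv >= 96] → 28
loan_id=508: status='paid' → inner[ltv >= 96] → 28
loan_id=509: status='current' → outer ELSE → 4
loan_id=510: status='grace' → inner[ELSE] → 38
loan_id=511: status='late' → outer ELSE → 4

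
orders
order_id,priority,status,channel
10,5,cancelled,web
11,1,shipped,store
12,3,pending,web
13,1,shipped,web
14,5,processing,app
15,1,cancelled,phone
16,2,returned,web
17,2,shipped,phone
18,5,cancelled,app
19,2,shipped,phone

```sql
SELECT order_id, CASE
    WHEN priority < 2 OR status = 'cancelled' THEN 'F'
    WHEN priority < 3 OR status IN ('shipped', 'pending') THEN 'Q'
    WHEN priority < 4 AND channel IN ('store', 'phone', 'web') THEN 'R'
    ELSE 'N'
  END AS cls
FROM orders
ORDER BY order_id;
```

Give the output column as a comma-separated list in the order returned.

F, F, Q, F, N, F, Q, Q, F, Q

order_id=10: priority < 2 OR status = 'cancelled' → F
order_id=11: priority < 2 OR status = 'cancelled' → F
order_id=12: priority < 3 OR status IN ('shipped', 'pending') → Q
order_id=13: priority < 2 OR status = 'cancelled' → F
order_id=14: ELSE → N
order_id=15: priority < 2 OR status = 'cancelled' → F
order_id=16: priority < 3 OR status IN ('shipped', 'pending') → Q
order_id=17: priority < 3 OR status IN ('shipped', 'pending') → Q
order_id=18: priority < 2 OR status = 'cancelled' → F
order_id=19: priority < 3 OR status IN ('shipped', 'pending') → Q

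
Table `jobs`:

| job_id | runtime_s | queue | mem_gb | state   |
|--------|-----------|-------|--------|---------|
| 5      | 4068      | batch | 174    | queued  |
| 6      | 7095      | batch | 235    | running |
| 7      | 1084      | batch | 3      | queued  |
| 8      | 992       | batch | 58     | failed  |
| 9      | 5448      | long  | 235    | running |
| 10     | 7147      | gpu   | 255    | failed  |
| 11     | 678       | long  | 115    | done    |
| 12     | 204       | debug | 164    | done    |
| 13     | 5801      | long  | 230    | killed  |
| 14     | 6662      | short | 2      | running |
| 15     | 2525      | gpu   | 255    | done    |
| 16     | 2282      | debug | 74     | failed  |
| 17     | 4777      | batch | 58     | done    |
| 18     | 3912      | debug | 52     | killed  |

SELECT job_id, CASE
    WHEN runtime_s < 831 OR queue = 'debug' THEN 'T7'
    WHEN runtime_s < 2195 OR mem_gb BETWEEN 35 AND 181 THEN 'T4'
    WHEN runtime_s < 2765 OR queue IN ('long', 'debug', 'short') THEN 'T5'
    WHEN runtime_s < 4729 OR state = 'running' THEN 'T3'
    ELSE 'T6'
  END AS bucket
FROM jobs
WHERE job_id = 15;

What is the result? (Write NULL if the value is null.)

job_id = 15: runtime_s=2525, queue=gpu, mem_gb=255, state=done.
runtime_s < 831 OR queue = 'debug' → false
runtime_s < 2195 OR mem_gb BETWEEN 35 AND 181 → false
runtime_s < 2765 OR queue IN ('long', 'debug', 'short') → true → T5

T5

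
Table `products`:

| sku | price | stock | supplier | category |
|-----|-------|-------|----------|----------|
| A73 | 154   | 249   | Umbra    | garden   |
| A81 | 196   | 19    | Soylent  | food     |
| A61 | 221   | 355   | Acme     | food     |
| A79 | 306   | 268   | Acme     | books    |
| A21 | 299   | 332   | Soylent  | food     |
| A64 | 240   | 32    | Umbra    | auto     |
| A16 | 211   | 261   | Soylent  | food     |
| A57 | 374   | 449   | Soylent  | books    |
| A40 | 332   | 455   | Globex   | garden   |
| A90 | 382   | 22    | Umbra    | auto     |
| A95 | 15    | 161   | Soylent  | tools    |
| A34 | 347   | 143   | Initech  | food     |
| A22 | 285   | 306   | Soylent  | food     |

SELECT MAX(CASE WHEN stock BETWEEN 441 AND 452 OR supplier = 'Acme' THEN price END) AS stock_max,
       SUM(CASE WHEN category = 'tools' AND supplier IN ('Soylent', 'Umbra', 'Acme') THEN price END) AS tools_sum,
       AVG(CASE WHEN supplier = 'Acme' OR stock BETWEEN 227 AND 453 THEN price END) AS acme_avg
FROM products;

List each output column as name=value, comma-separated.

stock_max=374, tools_sum=15, acme_avg=264.2857142857

[stock_max: stock BETWEEN 441 AND 452 OR supplier = 'Acme']
sku=A73: ✗
sku=A81: ✗
sku=A61: ✓ → 221
sku=A79: ✓ → 306
sku=A21: ✗
sku=A64: ✗
sku=A16: ✗
sku=A57: ✓ → 374
sku=A40: ✗
sku=A90: ✗
sku=A95: ✗
sku=A34: ✗
sku=A22: ✗
stock_max = MAX(221, 306, 374) = 374
—
[tools_sum: category = 'tools' AND supplier IN ('Soylent', 'Umbra', 'Acme')]
sku=A73: ✗
sku=A81: ✗
sku=A61: ✗
sku=A79: ✗
sku=A21: ✗
sku=A64: ✗
sku=A16: ✗
sku=A57: ✗
sku=A40: ✗
sku=A90: ✗
sku=A95: ✓ → 15
sku=A34: ✗
sku=A22: ✗
tools_sum = 15
—
[acme_avg: supplier = 'Acme' OR stock BETWEEN 227 AND 453]
sku=A73: ✓ → 154
sku=A81: ✗
sku=A61: ✓ → 221
sku=A79: ✓ → 306
sku=A21: ✓ → 299
sku=A64: ✗
sku=A16: ✓ → 211
sku=A57: ✓ → 374
sku=A40: ✗
sku=A90: ✗
sku=A95: ✗
sku=A34: ✗
sku=A22: ✓ → 285
acme_avg = (154 + 221 + 306 + 299 + 211 + 374 + 285) / 7 = 264.2857142857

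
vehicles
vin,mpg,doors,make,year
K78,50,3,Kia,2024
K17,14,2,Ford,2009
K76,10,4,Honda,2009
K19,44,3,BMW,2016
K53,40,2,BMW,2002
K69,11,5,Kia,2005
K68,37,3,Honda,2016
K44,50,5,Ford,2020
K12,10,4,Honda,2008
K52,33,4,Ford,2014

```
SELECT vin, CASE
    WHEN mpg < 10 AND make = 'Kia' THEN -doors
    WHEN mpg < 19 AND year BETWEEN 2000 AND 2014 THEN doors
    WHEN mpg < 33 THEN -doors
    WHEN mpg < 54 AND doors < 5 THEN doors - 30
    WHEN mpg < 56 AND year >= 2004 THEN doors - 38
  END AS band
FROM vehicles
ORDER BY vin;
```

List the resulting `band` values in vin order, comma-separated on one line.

vin=K12: mpg < 19 AND year BETWEEN 2000 AND 2014 → 4
vin=K17: mpg < 19 AND year BETWEEN 2000 AND 2014 → 2
vin=K19: mpg < 54 AND doors < 5 → -27
vin=K44: mpg < 56 AND year >= 2004 → -33
vin=K52: mpg < 54 AND doors < 5 → -26
vin=K53: mpg < 54 AND doors < 5 → -28
vin=K68: mpg < 54 AND doors < 5 → -27
vin=K69: mpg < 19 AND year BETWEEN 2000 AND 2014 → 5
vin=K76: mpg < 19 AND year BETWEEN 2000 AND 2014 → 4
vin=K78: mpg < 54 AND doors < 5 → -27

4, 2, -27, -33, -26, -28, -27, 5, 4, -27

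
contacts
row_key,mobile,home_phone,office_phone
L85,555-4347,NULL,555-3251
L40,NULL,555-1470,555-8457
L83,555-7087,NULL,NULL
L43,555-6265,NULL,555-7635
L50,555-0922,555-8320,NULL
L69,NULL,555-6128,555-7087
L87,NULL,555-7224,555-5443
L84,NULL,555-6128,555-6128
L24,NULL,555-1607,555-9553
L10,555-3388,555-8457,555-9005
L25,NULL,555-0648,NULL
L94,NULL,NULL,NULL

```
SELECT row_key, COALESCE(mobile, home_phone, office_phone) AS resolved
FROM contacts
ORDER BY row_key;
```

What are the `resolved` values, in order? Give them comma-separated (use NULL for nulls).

row_key=L10: mobile=555-3388 → 555-3388
row_key=L24: mobile=NULL, home_phone=555-1607 → 555-1607
row_key=L25: mobile=NULL, home_phone=555-0648 → 555-0648
row_key=L40: mobile=NULL, home_phone=555-1470 → 555-1470
row_key=L43: mobile=555-6265 → 555-6265
row_key=L50: mobile=555-0922 → 555-0922
row_key=L69: mobile=NULL, home_phone=555-6128 → 555-6128
row_key=L83: mobile=555-7087 → 555-7087
row_key=L84: mobile=NULL, home_phone=555-6128 → 555-6128
row_key=L85: mobile=555-4347 → 555-4347
row_key=L87: mobile=NULL, home_phone=555-7224 → 555-7224
row_key=L94: mobile=NULL, home_phone=NULL, office_phone=NULL (all NULL) → NULL

555-3388, 555-1607, 555-0648, 555-1470, 555-6265, 555-0922, 555-6128, 555-7087, 555-6128, 555-4347, 555-7224, NULL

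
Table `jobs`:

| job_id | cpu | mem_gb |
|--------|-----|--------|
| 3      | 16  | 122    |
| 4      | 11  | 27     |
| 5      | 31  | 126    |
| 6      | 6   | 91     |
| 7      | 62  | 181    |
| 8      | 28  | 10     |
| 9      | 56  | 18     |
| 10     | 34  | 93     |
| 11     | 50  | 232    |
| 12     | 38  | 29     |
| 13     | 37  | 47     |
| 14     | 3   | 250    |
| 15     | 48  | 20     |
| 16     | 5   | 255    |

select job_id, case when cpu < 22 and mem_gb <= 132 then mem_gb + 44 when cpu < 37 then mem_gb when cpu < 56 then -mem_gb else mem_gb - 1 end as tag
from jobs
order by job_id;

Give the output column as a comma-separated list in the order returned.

job_id=3: cpu < 22 and mem_gb <= 132 → 166
job_id=4: cpu < 22 and mem_gb <= 132 → 71
job_id=5: cpu < 37 → 126
job_id=6: cpu < 22 and mem_gb <= 132 → 135
job_id=7: ELSE → 180
job_id=8: cpu < 37 → 10
job_id=9: ELSE → 17
job_id=10: cpu < 37 → 93
job_id=11: cpu < 56 → -232
job_id=12: cpu < 56 → -29
job_id=13: cpu < 56 → -47
job_id=14: cpu < 37 → 250
job_id=15: cpu < 56 → -20
job_id=16: cpu < 37 → 255

166, 71, 126, 135, 180, 10, 17, 93, -232, -29, -47, 250, -20, 255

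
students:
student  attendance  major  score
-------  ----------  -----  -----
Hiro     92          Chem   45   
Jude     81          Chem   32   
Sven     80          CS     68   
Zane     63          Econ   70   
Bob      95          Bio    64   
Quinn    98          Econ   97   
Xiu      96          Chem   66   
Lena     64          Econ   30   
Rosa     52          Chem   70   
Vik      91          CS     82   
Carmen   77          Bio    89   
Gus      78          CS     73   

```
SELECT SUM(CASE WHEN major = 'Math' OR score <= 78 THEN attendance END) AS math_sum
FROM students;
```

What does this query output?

student=Hiro: ✓ → 92
student=Jude: ✓ → 81
student=Sven: ✓ → 80
student=Zane: ✓ → 63
student=Bob: ✓ → 95
student=Quinn: ✗
student=Xiu: ✓ → 96
student=Lena: ✓ → 64
student=Rosa: ✓ → 52
student=Vik: ✗
student=Carmen: ✗
student=Gus: ✓ → 78
math_sum = 92 + 81 + 80 + 63 + 95 + 96 + 64 + 52 + 78 = 701

701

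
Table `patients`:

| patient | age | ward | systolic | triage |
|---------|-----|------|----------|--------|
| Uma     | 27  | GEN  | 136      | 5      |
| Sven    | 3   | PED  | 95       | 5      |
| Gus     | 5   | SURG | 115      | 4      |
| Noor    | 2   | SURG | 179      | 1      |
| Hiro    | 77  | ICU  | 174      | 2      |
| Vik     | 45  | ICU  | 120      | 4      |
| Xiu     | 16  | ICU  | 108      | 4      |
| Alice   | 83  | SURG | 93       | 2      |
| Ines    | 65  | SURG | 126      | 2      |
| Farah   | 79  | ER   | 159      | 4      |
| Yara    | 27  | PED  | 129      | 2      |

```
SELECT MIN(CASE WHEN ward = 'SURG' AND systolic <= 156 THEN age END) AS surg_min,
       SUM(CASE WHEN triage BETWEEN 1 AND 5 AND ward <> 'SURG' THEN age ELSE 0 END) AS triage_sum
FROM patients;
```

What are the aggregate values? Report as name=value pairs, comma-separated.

[surg_min: ward = 'SURG' AND systolic <= 156]
patient=Uma: ✗
patient=Sven: ✗
patient=Gus: ✓ → 5
patient=Noor: ✗
patient=Hiro: ✗
patient=Vik: ✗
patient=Xiu: ✗
patient=Alice: ✓ → 83
patient=Ines: ✓ → 65
patient=Farah: ✗
patient=Yara: ✗
surg_min = MIN(5, 83, 65) = 5
—
[triage_sum: triage BETWEEN 1 AND 5 AND ward <> 'SURG']
patient=Uma: ✓ → 27
patient=Sven: ✓ → 3
patient=Gus: ✗
patient=Noor: ✗
patient=Hiro: ✓ → 77
patient=Vik: ✓ → 45
patient=Xiu: ✓ → 16
patient=Alice: ✗
patient=Ines: ✗
patient=Farah: ✓ → 79
patient=Yara: ✓ → 27
triage_sum = 27 + 3 + 77 + 45 + 16 + 79 + 27 = 274

surg_min=5, triage_sum=274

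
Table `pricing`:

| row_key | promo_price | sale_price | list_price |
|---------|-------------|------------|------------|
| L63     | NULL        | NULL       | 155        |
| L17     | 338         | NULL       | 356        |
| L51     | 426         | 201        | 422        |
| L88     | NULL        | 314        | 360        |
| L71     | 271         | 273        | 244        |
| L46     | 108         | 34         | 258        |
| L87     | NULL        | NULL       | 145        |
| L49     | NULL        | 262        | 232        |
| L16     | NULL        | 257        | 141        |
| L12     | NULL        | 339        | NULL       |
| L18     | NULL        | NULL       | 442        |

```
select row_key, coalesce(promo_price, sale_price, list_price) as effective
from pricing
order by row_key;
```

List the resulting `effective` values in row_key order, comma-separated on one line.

row_key=L12: promo_price=NULL, sale_price=339 → 339
row_key=L16: promo_price=NULL, sale_price=257 → 257
row_key=L17: promo_price=338 → 338
row_key=L18: promo_price=NULL, sale_price=NULL, list_price=442 → 442
row_key=L46: promo_price=108 → 108
row_key=L49: promo_price=NULL, sale_price=262 → 262
row_key=L51: promo_price=426 → 426
row_key=L63: promo_price=NULL, sale_price=NULL, list_price=155 → 155
row_key=L71: promo_price=271 → 271
row_key=L87: promo_price=NULL, sale_price=NULL, list_price=145 → 145
row_key=L88: promo_price=NULL, sale_price=314 → 314

339, 257, 338, 442, 108, 262, 426, 155, 271, 145, 314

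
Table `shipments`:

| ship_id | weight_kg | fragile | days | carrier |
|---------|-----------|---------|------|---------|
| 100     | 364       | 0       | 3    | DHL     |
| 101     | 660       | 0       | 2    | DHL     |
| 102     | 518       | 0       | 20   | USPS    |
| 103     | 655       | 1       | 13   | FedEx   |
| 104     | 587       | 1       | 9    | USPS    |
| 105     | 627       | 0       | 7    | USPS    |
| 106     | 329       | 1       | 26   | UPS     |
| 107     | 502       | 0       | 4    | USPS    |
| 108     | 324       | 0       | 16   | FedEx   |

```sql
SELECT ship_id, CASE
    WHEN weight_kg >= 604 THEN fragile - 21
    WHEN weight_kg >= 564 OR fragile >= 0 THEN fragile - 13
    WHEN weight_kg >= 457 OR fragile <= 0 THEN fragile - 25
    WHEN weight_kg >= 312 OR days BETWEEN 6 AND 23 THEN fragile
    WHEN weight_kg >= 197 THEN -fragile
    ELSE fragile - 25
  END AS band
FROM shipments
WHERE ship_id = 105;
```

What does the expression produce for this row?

-21

ship_id = 105: weight_kg=627, fragile=0, days=7, carrier=USPS.
weight_kg >= 604 → true → -21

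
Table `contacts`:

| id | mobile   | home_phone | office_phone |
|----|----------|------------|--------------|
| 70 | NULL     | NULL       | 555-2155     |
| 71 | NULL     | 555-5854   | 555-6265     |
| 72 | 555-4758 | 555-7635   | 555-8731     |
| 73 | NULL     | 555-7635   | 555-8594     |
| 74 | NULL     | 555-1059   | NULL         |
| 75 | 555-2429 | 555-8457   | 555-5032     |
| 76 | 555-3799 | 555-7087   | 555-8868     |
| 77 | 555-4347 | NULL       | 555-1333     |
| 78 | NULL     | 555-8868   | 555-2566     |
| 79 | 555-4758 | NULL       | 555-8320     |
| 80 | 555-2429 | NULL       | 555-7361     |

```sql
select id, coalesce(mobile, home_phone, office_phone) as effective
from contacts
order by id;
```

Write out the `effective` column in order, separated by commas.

555-2155, 555-5854, 555-4758, 555-7635, 555-1059, 555-2429, 555-3799, 555-4347, 555-8868, 555-4758, 555-2429

id=70: mobile=NULL, home_phone=NULL, office_phone=555-2155 → 555-2155
id=71: mobile=NULL, home_phone=555-5854 → 555-5854
id=72: mobile=555-4758 → 555-4758
id=73: mobile=NULL, home_phone=555-7635 → 555-7635
id=74: mobile=NULL, home_phone=555-1059 → 555-1059
id=75: mobile=555-2429 → 555-2429
id=76: mobile=555-3799 → 555-3799
id=77: mobile=555-4347 → 555-4347
id=78: mobile=NULL, home_phone=555-8868 → 555-8868
id=79: mobile=555-4758 → 555-4758
id=80: mobile=555-2429 → 555-2429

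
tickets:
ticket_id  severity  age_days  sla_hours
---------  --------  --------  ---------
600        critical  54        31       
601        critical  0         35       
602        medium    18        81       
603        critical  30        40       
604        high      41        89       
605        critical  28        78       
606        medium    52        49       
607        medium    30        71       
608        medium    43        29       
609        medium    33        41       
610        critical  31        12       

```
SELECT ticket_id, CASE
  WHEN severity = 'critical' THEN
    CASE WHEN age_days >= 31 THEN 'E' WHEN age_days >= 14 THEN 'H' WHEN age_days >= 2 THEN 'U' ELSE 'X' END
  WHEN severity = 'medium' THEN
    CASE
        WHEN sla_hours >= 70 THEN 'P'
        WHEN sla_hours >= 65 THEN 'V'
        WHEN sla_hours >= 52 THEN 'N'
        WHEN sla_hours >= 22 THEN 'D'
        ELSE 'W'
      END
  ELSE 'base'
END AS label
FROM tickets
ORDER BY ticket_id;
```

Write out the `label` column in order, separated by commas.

ticket_id=600: severity='critical' → inner[age_days >= 31] → E
ticket_id=601: severity='critical' → inner[ELSE] → X
ticket_id=602: severity='medium' → inner[sla_hours >= 70] → P
ticket_id=603: severity='critical' → inner[age_days >= 14] → H
ticket_id=604: severity='high' → outer ELSE → base
ticket_id=605: severity='critical' → inner[age_days >= 14] → H
ticket_id=606: severity='medium' → inner[sla_hours >= 22] → D
ticket_id=607: severity='medium' → inner[sla_hours >= 70] → P
ticket_id=608: severity='medium' → inner[sla_hours >= 22] → D
ticket_id=609: severity='medium' → inner[sla_hours >= 22] → D
ticket_id=610: severity='critical' → inner[age_days >= 31] → E

E, X, P, H, base, H, D, P, D, D, E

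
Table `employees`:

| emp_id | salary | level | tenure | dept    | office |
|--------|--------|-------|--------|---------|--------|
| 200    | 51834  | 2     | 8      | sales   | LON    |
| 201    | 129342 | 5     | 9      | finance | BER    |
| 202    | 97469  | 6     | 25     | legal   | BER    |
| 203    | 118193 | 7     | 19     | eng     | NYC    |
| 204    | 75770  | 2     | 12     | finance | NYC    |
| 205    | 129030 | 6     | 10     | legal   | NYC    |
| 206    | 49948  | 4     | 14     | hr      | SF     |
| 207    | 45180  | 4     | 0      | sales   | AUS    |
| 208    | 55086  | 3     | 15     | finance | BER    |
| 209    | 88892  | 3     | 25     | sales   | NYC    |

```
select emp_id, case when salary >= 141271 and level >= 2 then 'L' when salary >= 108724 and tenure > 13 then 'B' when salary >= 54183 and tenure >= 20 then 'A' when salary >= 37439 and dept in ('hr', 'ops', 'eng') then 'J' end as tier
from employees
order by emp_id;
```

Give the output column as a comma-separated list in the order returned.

NULL, NULL, A, B, NULL, NULL, J, NULL, NULL, A

emp_id=200: (no match → NULL) → NULL
emp_id=201: (no match → NULL) → NULL
emp_id=202: salary >= 54183 and tenure >= 20 → A
emp_id=203: salary >= 108724 and tenure > 13 → B
emp_id=204: (no match → NULL) → NULL
emp_id=205: (no match → NULL) → NULL
emp_id=206: salary >= 37439 and dept in ('hr', 'ops', 'eng') → J
emp_id=207: (no match → NULL) → NULL
emp_id=208: (no match → NULL) → NULL
emp_id=209: salary >= 54183 and tenure >= 20 → A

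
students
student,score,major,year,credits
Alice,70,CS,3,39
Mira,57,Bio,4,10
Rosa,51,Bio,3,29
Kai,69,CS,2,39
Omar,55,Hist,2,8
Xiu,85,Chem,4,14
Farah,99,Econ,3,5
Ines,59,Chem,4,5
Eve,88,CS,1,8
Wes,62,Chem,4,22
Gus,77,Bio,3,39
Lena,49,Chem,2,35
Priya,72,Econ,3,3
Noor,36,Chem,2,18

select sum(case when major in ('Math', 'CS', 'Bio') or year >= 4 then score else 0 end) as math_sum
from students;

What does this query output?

student=Alice: ✓ → 70
student=Mira: ✓ → 57
student=Rosa: ✓ → 51
student=Kai: ✓ → 69
student=Omar: ✗
student=Xiu: ✓ → 85
student=Farah: ✗
student=Ines: ✓ → 59
student=Eve: ✓ → 88
student=Wes: ✓ → 62
student=Gus: ✓ → 77
student=Lena: ✗
student=Priya: ✗
student=Noor: ✗
math_sum = 70 + 57 + 51 + 69 + 85 + 59 + 88 + 62 + 77 = 618

618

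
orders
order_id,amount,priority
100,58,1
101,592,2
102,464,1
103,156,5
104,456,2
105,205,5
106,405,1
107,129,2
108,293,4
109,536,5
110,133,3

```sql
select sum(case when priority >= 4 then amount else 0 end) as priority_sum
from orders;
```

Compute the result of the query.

order_id=100: ✗
order_id=101: ✗
order_id=102: ✗
order_id=103: ✓ → 156
order_id=104: ✗
order_id=105: ✓ → 205
order_id=106: ✗
order_id=107: ✗
order_id=108: ✓ → 293
order_id=109: ✓ → 536
order_id=110: ✗
priority_sum = 156 + 205 + 293 + 536 = 1190

1190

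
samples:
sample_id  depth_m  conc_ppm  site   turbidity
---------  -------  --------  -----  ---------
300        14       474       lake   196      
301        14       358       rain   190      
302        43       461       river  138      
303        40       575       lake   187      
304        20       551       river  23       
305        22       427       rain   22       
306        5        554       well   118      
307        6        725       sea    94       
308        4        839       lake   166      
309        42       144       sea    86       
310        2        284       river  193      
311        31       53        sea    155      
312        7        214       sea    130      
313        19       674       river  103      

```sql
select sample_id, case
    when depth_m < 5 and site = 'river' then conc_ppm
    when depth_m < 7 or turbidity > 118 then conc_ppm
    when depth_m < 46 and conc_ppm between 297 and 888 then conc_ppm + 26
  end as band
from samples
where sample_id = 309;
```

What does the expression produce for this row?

sample_id = 309: depth_m=42, conc_ppm=144, site=sea, turbidity=86.
depth_m < 5 and site = 'river' → false
depth_m < 7 or turbidity > 118 → false
depth_m < 46 and conc_ppm between 297 and 888 → false
No WHEN matched and there is no ELSE, so the CASE yields NULL.

NULL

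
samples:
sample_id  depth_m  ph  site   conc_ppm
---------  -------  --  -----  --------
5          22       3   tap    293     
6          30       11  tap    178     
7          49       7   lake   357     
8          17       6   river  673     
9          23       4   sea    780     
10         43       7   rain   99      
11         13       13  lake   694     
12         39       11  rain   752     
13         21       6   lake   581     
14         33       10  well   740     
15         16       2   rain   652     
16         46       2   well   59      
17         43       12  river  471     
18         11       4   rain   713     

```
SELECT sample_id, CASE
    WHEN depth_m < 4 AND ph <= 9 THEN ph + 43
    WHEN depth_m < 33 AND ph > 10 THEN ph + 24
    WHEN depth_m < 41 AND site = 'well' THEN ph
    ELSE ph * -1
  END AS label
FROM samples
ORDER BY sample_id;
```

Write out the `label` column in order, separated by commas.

-3, 35, -7, -6, -4, -7, 37, -11, -6, 10, -2, -2, -12, -4

sample_id=5: ELSE → -3
sample_id=6: depth_m < 33 AND ph > 10 → 35
sample_id=7: ELSE → -7
sample_id=8: ELSE → -6
sample_id=9: ELSE → -4
sample_id=10: ELSE → -7
sample_id=11: depth_m < 33 AND ph > 10 → 37
sample_id=12: ELSE → -11
sample_id=13: ELSE → -6
sample_id=14: depth_m < 41 AND site = 'well' → 10
sample_id=15: ELSE → -2
sample_id=16: ELSE → -2
sample_id=17: ELSE → -12
sample_id=18: ELSE → -4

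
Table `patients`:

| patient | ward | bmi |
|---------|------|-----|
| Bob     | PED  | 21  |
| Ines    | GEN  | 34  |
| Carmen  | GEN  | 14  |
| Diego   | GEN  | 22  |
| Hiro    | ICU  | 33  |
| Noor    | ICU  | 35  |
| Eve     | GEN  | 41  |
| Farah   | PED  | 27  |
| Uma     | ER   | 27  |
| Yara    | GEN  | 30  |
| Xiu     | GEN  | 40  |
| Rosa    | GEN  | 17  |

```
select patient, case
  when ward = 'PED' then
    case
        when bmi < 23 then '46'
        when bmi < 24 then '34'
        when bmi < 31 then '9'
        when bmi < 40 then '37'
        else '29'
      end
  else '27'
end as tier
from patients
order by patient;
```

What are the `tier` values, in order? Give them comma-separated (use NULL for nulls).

patient=Bob: ward='PED' → inner[bmi < 23] → 46
patient=Carmen: ward='GEN' → outer ELSE → 27
patient=Diego: ward='GEN' → outer ELSE → 27
patient=Eve: ward='GEN' → outer ELSE → 27
patient=Farah: ward='PED' → inner[bmi < 31] → 9
patient=Hiro: ward='ICU' → outer ELSE → 27
patient=Ines: ward='GEN' → outer ELSE → 27
patient=Noor: ward='ICU' → outer ELSE → 27
patient=Rosa: ward='GEN' → outer ELSE → 27
patient=Uma: ward='ER' → outer ELSE → 27
patient=Xiu: ward='GEN' → outer ELSE → 27
patient=Yara: ward='GEN' → outer ELSE → 27

46, 27, 27, 27, 9, 27, 27, 27, 27, 27, 27, 27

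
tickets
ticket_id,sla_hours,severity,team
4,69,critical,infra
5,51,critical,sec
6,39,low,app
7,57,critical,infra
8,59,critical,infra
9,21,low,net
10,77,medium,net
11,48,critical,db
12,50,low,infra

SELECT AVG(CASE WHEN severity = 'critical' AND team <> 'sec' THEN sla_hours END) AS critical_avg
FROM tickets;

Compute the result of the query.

ticket_id=4: ✓ → 69
ticket_id=5: ✗
ticket_id=6: ✗
ticket_id=7: ✓ → 57
ticket_id=8: ✓ → 59
ticket_id=9: ✗
ticket_id=10: ✗
ticket_id=11: ✓ → 48
ticket_id=12: ✗
critical_avg = (69 + 57 + 59 + 48) / 4 = 58.25

58.25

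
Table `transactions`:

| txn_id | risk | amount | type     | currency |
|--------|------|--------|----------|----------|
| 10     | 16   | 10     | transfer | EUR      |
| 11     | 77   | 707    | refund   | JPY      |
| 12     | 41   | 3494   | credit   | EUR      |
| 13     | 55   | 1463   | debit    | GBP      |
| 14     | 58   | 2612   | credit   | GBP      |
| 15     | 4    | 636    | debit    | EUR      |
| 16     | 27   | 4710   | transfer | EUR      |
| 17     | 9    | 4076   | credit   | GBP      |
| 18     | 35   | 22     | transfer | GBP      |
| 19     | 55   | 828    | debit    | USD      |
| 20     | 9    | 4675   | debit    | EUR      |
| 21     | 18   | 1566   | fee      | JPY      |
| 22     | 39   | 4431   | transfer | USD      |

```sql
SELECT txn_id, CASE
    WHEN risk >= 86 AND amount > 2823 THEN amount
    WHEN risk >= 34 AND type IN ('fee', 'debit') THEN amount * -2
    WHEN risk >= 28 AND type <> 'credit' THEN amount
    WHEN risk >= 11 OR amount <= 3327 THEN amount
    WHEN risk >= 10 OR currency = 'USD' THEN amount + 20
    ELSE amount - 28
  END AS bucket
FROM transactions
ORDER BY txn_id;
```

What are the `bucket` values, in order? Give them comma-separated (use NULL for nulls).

10, 707, 3494, -2926, 2612, 636, 4710, 4048, 22, -1656, 4647, 1566, 4431

txn_id=10: risk >= 11 OR amount <= 3327 → 10
txn_id=11: risk >= 28 AND type <> 'credit' → 707
txn_id=12: risk >= 11 OR amount <= 3327 → 3494
txn_id=13: risk >= 34 AND type IN ('fee', 'debit') → -2926
txn_id=14: risk >= 11 OR amount <= 3327 → 2612
txn_id=15: risk >= 11 OR amount <= 3327 → 636
txn_id=16: risk >= 11 OR amount <= 3327 → 4710
txn_id=17: ELSE → 4048
txn_id=18: risk >= 28 AND type <> 'credit' → 22
txn_id=19: risk >= 34 AND type IN ('fee', 'debit') → -1656
txn_id=20: ELSE → 4647
txn_id=21: risk >= 11 OR amount <= 3327 → 1566
txn_id=22: risk >= 28 AND type <> 'credit' → 4431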